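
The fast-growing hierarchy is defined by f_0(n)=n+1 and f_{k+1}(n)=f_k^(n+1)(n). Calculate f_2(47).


f_2(47) = f_1^48(47)
f_1(m) = 2m + 1.
Iterating: f_1^k(n) = 2^k*(n+1) - 1.
f_2(47) = 2^48*(47+1) - 1 = 281474976710656*48 - 1 = 13510798882111487

13510798882111487


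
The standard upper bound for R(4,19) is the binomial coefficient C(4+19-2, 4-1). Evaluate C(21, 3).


R(4,19) <= C(4+19-2, 4-1) = C(21, 3)
C(21, 3) = 21! / (3! * 18!)
= 1330

1330


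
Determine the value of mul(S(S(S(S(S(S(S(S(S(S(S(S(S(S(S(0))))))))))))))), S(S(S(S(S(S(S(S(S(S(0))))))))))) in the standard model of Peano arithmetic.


mul(S^15(0), S^10(0)):
S^15(0) = 15
S^10(0) = 10
15 * 10 = 150

150


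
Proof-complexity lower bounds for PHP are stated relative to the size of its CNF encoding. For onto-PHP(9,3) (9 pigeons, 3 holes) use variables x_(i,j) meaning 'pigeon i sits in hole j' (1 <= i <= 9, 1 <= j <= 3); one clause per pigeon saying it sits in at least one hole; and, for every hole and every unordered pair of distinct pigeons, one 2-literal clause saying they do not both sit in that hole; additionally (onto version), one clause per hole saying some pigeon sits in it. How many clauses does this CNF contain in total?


onto-PHP(9,3): 9 pigeons, 3 holes, 9*3 = 27 variables.
- pigeon clauses: one per pigeon -> 9 clauses
- hole clauses: 3 holes * C(9,2) = 3 * 36 -> 108 clauses
- onto clauses: one per hole -> 3 clauses
Total clauses = 9 + 108 + 3 = 120

120


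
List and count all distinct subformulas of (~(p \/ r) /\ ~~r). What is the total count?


Formula: (~(p \/ r) /\ ~~r)
Subformulas found:
  1. r
  2. p
  3. ~r
  4. ~~r
  5. (p \/ r)
  6. ~(p \/ r)
  7. (~(p \/ r) /\ ~~r)
Total distinct subformulas = 7

7


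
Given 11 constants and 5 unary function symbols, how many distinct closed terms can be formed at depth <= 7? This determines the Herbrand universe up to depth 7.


Herbrand terms by depth:
Depth 0: 11 constants
Depth 1: 55 new terms (running total: 66)
Depth 2: 275 new terms (running total: 341)
Depth 3: 1375 new terms (running total: 1716)
Depth 4: 6875 new terms (running total: 8591)
Depth 5: 34375 new terms (running total: 42966)
Depth 6: 171875 new terms (running total: 214841)
Depth 7: 859375 new terms (running total: 1074216)
Total distinct ground terms = 1074216

1074216


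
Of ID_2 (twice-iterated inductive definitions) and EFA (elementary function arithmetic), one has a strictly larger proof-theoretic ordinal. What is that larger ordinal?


Proof-theoretic ordinal of ID_2 (twice-iterated inductive definitions): psi_0(epsilon_{Omega_2+1})
Proof-theoretic ordinal of EFA (elementary function arithmetic): omega^3
Comparing: omega^3 < psi_0(epsilon_{Omega_2+1}).
The larger ordinal is psi_0(epsilon_{Omega_2+1}) (from ID_2 (twice-iterated inductive definitions)).

psi_0(epsilon_{Omega_2+1})


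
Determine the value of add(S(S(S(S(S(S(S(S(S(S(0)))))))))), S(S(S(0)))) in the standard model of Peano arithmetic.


add(S^10(0), S^3(0)):
S^10(0) = 10
S^3(0) = 3
10 + 3 = 13

13


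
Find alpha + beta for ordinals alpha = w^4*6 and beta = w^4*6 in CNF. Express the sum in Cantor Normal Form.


Ordinal addition w^4*6 + w^4*6:
Both terms have the same exponent 4.
w^e*c + w^e*d = w^e*(c+d).
Result = w^4*(6+6) = w^4*12

w^4*12


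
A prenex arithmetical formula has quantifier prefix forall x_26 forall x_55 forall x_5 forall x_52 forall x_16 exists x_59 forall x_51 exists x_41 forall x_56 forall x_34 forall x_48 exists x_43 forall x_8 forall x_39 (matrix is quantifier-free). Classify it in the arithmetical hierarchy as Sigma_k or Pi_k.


Leading quantifier is forall, so the class is Pi.
Number of quantifier blocks = alternations + 1 = 6 + 1 = 7.
Classification: Pi_7

Pi_7


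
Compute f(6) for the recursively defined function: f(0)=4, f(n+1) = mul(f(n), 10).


f(0) = 4
f(1) = mul(f(0), 10) = mul(4, 10) = 40
f(2) = mul(f(1), 10) = mul(40, 10) = 400
f(3) = mul(f(2), 10) = mul(400, 10) = 4000
f(4) = mul(f(3), 10) = mul(4000, 10) = 40000
f(5) = mul(f(4), 10) = mul(40000, 10) = 400000
f(6) = mul(f(5), 10) = mul(400000, 10) = 4000000


4000000


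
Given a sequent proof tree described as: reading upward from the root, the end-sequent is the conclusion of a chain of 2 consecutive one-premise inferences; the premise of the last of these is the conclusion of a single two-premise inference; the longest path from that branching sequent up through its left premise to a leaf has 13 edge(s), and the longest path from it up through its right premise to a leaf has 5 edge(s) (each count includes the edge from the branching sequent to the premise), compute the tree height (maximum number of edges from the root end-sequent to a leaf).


Longest path through the left premise: 13 edges (measured from the branching sequent)
Longest path through the right premise: 5 edges
Height of the subtree rooted at the branching sequent: max(13, 5) = 13
The branching sequent sits 2 edges above the root (the chain of one-premise inferences), so height = 13 + 2 = 15

15


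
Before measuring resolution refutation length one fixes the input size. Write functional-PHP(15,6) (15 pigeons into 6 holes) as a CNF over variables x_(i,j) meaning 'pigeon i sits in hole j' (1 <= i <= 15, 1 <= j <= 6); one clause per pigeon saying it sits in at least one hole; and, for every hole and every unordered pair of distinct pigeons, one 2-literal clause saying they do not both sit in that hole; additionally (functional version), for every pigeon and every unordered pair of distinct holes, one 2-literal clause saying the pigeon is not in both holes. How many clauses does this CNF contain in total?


functional-PHP(15,6): 15 pigeons, 6 holes, 15*6 = 90 variables.
- pigeon clauses: one per pigeon -> 15 clauses
- hole clauses: 6 holes * C(15,2) = 6 * 105 -> 630 clauses
- functional clauses: 15 pigeons * C(6,2) = 15 * 15 -> 225 clauses
Total clauses = 15 + 630 + 225 = 870

870


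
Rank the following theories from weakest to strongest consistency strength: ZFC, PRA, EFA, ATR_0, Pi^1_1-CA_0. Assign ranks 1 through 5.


Ordering by consistency strength:
1. EFA
2. PRA
3. ATR_0
4. Pi^1_1-CA_0
5. ZFC


ZFC=5, PRA=2, EFA=1, ATR_0=3, Pi^1_1-CA_0=4


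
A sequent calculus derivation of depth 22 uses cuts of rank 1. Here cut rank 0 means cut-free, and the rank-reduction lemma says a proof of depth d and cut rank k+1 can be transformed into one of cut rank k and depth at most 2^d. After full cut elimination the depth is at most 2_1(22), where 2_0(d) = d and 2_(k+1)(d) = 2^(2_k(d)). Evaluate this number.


Each rank reduction sends depth d to at most 2^d; cut rank r needs r reductions.
2_0(22) = 22
2_1(22) = 2^22 = 4194304
Cut-free depth bound = 4194304

4194304


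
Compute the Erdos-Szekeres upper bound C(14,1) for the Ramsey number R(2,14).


R(2,14) <= C(2+14-2, 2-1) = C(14, 1)
C(14, 1) = 14! / (1! * 13!)
= 14

14


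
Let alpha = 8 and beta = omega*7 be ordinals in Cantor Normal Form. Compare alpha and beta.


Compare term by term from highest exponent:
alpha = 8
beta = omega*7
Term 1: alpha has omega^0*8, beta has omega^1*7
Result: alpha < beta

alpha < beta


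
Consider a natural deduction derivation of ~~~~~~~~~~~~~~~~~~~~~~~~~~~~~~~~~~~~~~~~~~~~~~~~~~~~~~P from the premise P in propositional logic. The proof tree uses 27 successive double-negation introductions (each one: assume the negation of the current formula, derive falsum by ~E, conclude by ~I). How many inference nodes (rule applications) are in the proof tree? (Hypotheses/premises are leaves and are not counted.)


Each double-negation introduction (from C infer ~~C) uses 2 inference nodes: one ~E (C and ~C give falsum) and one ~I (discharge ~C).
27 double negations = 27 * 2 = 54 inference nodes.

54


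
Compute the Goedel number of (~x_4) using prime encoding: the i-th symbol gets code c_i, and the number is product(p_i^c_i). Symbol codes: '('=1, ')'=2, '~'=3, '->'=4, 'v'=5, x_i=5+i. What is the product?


Formula: (~x_4)
Symbol codes: [1, 3, 9, 2]
Primes: [2, 3, 5, 7]
p_1^1 = 2^1 = 2
p_2^3 = 3^3 = 27
p_3^9 = 5^9 = 1953125
p_4^2 = 7^2 = 49
Product = 5167968750

5167968750


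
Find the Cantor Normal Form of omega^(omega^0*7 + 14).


omega^(omega^0*7 + 14):
omega^0 = 1, so the exponent is 7 + 14 = 21 (finite ordinal addition).
Result = omega^21, already a single CNF term.

omega^21


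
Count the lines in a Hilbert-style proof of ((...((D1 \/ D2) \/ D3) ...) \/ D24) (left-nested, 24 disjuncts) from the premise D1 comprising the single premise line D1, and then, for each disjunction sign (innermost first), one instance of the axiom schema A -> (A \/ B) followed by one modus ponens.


Building the left-nested 24-ary disjunction from D1:
- 1 premise line (D1)
- 24 disjuncts means 23 disjunction signs; each needs 1 axiom instance + 1 MP = 2 lines: 2 * 23 = 46
Total = 1 + 46 = 47 lines.

47


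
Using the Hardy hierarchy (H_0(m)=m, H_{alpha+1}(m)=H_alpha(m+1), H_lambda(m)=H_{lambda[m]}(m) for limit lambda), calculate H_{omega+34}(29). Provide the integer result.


H_{omega+34}(29):
Unwind the 34 successor steps: H_{omega+34}(29) = H_omega(29+34) = H_omega(63).
H_omega(m) = H_m(m) = m + m = 2m.
Result = 2 * 63 = 126

126


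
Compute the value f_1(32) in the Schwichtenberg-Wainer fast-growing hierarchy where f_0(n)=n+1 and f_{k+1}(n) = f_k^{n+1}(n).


f_1(32) = f_0^33(32)
f_0 adds 1 each time, applied 33 times.
f_1(32) = 32 + 33 = 65

65


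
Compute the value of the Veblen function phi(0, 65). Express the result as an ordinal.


phi(0, 65):
phi(0, beta) = omega^beta by definition.
phi(0, 65) = omega^65

omega^65


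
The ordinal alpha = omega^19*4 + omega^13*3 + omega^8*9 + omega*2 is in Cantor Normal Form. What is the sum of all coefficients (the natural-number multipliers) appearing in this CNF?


CNF: omega^19*4 + omega^13*3 + omega^8*9 + omega*2
Coefficients: 4 + 3 + 9 + 2 = 18

18


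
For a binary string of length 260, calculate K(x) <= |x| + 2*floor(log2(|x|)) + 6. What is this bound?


floor(log2(260)) = 8
2 * 8 = 16
K(x) <= 260 + 16 + 6 = 282

282


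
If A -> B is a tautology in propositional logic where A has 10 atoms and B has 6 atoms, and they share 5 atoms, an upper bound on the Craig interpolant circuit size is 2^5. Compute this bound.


Shared atoms = 5
Craig interpolant size bound = 2^5
= 32

32


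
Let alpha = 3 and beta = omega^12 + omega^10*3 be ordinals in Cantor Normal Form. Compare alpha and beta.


Compare term by term from highest exponent:
alpha = 3
beta = omega^12 + omega^10*3
Term 1: alpha has omega^0*3, beta has omega^12*1
Term 2: alpha has omega^0*0, beta has omega^10*3
Result: alpha < beta

alpha < beta


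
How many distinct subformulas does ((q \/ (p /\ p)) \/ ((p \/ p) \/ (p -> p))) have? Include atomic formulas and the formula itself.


Formula: ((q \/ (p /\ p)) \/ ((p \/ p) \/ (p -> p)))
Subformulas found:
  1. q
  2. p
  3. (p \/ p)
  4. (p -> p)
  5. (p /\ p)
  6. (q \/ (p /\ p))
  7. ((p \/ p) \/ (p -> p))
  8. ((q \/ (p /\ p)) \/ ((p \/ p) \/ (p -> p)))
Total distinct subformulas = 8

8


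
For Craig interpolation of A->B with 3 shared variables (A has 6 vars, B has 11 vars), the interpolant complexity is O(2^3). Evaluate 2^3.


Shared atoms = 3
Craig interpolant size bound = 2^3
= 8

8


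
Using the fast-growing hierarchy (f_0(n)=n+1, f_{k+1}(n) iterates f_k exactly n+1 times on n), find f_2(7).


f_2(7) = f_1^8(7)
f_1(m) = 2m + 1.
Iterating: f_1^k(n) = 2^k*(n+1) - 1.
f_2(7) = 2^8*(7+1) - 1 = 256*8 - 1 = 2047

2047


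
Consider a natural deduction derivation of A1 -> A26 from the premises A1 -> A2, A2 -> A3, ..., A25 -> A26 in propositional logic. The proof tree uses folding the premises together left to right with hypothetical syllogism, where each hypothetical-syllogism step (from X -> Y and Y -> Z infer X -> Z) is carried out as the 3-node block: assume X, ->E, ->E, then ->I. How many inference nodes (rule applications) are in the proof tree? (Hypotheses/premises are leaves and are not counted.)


There are 25 premises in the chain. The first HS step combines premises 1 and 2; each further premise needs one more HS step.
So 25 premises require 25 - 1 = 24 hypothetical-syllogism steps.
Each HS step uses 3 inference nodes (->E, ->E, ->I).
24 * 3 = 72 total inference nodes.

72


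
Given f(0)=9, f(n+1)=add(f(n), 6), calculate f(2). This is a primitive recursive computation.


f(0) = 9
f(1) = add(f(0), 6) = add(9, 6) = 15
f(2) = add(f(1), 6) = add(15, 6) = 21


21


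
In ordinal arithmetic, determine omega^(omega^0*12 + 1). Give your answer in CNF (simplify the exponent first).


omega^(omega^0*12 + 1):
omega^0 = 1, so the exponent is 12 + 1 = 13 (finite ordinal addition).
Result = omega^13, already a single CNF term.

omega^13


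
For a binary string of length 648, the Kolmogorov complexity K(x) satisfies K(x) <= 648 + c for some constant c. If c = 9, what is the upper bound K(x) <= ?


K(x) <= |x| + c = 648 + 9 = 657

657


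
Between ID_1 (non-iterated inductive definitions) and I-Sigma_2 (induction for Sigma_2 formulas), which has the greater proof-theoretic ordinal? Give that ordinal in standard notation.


Proof-theoretic ordinal of ID_1 (non-iterated inductive definitions): psi_0(epsilon_{Omega+1})
Proof-theoretic ordinal of I-Sigma_2 (induction for Sigma_2 formulas): omega^(omega^omega)
Comparing: omega^(omega^omega) < psi_0(epsilon_{Omega+1}).
The larger ordinal is psi_0(epsilon_{Omega+1}) (from ID_1 (non-iterated inductive definitions)).

psi_0(epsilon_{Omega+1})


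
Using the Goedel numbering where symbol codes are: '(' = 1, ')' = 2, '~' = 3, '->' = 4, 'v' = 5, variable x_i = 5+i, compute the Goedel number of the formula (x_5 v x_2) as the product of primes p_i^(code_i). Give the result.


Formula: (x_5 v x_2)
Symbol codes: [1, 10, 5, 7, 2]
Primes: [2, 3, 5, 7, 11]
p_1^1 = 2^1 = 2
p_2^10 = 3^10 = 59049
p_3^5 = 5^5 = 3125
p_4^7 = 7^7 = 823543
p_5^2 = 11^2 = 121
Product = 36775976646543750

36775976646543750


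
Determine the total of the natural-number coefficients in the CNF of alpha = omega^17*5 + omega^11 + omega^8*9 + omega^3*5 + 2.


CNF: omega^17*5 + omega^11 + omega^8*9 + omega^3*5 + 2
Coefficients: 5 + 1 + 9 + 5 + 2 = 22

22


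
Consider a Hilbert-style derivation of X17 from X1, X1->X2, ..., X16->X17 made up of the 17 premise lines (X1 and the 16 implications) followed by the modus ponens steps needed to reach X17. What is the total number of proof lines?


We have 17 premise lines: X1 and 16 implications.
Each implication is detached once by MP, giving 16 MP lines.
17 premise lines + 16 MP lines = 33 total lines.

33


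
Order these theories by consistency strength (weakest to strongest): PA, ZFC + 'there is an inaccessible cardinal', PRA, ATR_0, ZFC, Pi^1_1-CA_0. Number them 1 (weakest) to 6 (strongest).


Ordering by consistency strength:
1. PRA
2. PA
3. ATR_0
4. Pi^1_1-CA_0
5. ZFC
6. ZFC + 'there is an inaccessible cardinal'


PA=2, ZFC + 'there is an inaccessible cardinal'=6, PRA=1, ATR_0=3, ZFC=5, Pi^1_1-CA_0=4


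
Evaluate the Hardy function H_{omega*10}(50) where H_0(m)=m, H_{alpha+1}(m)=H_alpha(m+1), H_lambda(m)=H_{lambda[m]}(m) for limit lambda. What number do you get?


H_{omega*10}(50):
For the Hardy hierarchy, H_{omega*k}(n) = 2^k * n.
2^10 = 1024.
1024 * 50 = 51200

51200


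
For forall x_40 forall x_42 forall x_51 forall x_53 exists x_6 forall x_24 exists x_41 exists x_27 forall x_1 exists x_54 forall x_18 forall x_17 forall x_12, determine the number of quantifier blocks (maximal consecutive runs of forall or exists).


Alternations = 6.
Blocks = alternations + 1 = 7

7


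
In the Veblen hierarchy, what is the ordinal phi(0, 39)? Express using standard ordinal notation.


phi(0, 39):
phi(0, beta) = omega^beta by definition.
phi(0, 39) = omega^39

omega^39


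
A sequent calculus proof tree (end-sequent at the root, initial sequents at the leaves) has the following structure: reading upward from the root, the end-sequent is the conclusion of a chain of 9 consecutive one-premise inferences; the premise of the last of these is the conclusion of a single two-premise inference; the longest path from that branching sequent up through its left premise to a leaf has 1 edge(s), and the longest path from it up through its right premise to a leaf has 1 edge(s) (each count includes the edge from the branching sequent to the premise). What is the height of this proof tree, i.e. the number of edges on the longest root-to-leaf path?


Longest path through the left premise: 1 edges (measured from the branching sequent)
Longest path through the right premise: 1 edges
Height of the subtree rooted at the branching sequent: max(1, 1) = 1
The branching sequent sits 9 edges above the root (the chain of one-premise inferences), so height = 1 + 9 = 10

10


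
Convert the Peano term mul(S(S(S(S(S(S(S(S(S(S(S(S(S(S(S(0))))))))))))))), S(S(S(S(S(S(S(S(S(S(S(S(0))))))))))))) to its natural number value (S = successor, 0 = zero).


mul(S^15(0), S^12(0)):
S^15(0) = 15
S^12(0) = 12
15 * 12 = 180

180


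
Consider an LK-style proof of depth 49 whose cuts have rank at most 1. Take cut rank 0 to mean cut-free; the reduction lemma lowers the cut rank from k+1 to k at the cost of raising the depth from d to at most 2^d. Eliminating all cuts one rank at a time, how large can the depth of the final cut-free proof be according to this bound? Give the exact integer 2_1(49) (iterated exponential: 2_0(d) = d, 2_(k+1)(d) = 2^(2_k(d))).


Each rank reduction sends depth d to at most 2^d; cut rank r needs r reductions.
2_0(49) = 49
2_1(49) = 2^49 = 562949953421312
Cut-free depth bound = 562949953421312

562949953421312


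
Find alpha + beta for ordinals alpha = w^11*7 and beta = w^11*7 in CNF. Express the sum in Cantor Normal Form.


Ordinal addition w^11*7 + w^11*7:
Both terms have the same exponent 11.
w^e*c + w^e*d = w^e*(c+d).
Result = w^11*(7+7) = w^11*14

w^11*14


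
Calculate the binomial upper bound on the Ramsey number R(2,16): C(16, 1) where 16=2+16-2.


R(2,16) <= C(2+16-2, 2-1) = C(16, 1)
C(16, 1) = 16! / (1! * 15!)
= 16

16


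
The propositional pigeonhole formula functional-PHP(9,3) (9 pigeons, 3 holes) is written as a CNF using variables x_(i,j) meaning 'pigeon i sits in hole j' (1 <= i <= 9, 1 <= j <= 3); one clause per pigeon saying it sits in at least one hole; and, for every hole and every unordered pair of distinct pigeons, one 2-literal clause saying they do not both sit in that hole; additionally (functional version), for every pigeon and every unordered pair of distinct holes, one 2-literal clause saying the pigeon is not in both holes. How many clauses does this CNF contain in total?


functional-PHP(9,3): 9 pigeons, 3 holes, 9*3 = 27 variables.
- pigeon clauses: one per pigeon -> 9 clauses
- hole clauses: 3 holes * C(9,2) = 3 * 36 -> 108 clauses
- functional clauses: 9 pigeons * C(3,2) = 9 * 3 -> 27 clauses
Total clauses = 9 + 108 + 27 = 144

144


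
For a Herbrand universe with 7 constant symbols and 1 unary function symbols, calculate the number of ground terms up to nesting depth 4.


Herbrand terms by depth:
Depth 0: 7 constants
Depth 1: 7 new terms (running total: 14)
Depth 2: 7 new terms (running total: 21)
Depth 3: 7 new terms (running total: 28)
Depth 4: 7 new terms (running total: 35)
Total distinct ground terms = 35

35


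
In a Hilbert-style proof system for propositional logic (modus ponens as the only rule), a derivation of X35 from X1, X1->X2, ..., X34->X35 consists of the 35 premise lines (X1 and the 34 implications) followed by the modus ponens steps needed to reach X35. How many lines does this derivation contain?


We have 35 premise lines: X1 and 34 implications.
Each implication is detached once by MP, giving 34 MP lines.
35 premise lines + 34 MP lines = 69 total lines.

69


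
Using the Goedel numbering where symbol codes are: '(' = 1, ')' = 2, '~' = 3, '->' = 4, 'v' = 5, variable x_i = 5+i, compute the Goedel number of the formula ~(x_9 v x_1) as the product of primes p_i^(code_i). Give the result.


Formula: ~(x_9 v x_1)
Symbol codes: [3, 1, 14, 5, 6, 2]
Primes: [2, 3, 5, 7, 11, 13]
p_1^3 = 2^3 = 8
p_2^1 = 3^1 = 3
p_3^14 = 5^14 = 6103515625
p_4^5 = 7^5 = 16807
p_5^6 = 11^6 = 1771561
p_6^2 = 13^2 = 169
Product = 737096447440869140625000

737096447440869140625000


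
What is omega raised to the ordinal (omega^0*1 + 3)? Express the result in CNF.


omega^(omega^0*1 + 3):
omega^0 = 1, so the exponent is 1 + 3 = 4 (finite ordinal addition).
Result = omega^4, already a single CNF term.

omega^4


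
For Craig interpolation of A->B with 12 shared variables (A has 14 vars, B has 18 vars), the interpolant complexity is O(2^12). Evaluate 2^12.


Shared atoms = 12
Craig interpolant size bound = 2^12
= 4096

4096


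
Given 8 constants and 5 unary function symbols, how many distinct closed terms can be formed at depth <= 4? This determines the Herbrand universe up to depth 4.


Herbrand terms by depth:
Depth 0: 8 constants
Depth 1: 40 new terms (running total: 48)
Depth 2: 200 new terms (running total: 248)
Depth 3: 1000 new terms (running total: 1248)
Depth 4: 5000 new terms (running total: 6248)
Total distinct ground terms = 6248

6248


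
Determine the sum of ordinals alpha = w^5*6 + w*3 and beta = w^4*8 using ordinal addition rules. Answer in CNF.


Ordinal addition (w^5*6 + w*3) + w^4*8:
alpha's leading term has exponent 5 > beta's exponent 4, so it survives.
alpha's tail term has exponent 1 < beta's exponent 4, so it is absorbed by beta.
In ordinal addition, any term followed by a strictly larger-exponent term is absorbed.
Result = w^5*6 + w^4*8

w^5*6 + w^4*8


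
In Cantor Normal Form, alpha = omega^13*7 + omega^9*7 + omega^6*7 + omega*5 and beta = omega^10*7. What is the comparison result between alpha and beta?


Compare term by term from highest exponent:
alpha = omega^13*7 + omega^9*7 + omega^6*7 + omega*5
beta = omega^10*7
Term 1: alpha has omega^13*7, beta has omega^10*7
Term 2: alpha has omega^9*7, beta has omega^0*0
Term 3: alpha has omega^6*7, beta has omega^0*0
Term 4: alpha has omega^1*5, beta has omega^0*0
Result: alpha > beta

alpha > beta


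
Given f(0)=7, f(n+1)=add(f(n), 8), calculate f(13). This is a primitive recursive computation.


f(0) = 7
f(1) = add(f(0), 8) = add(7, 8) = 15
f(2) = add(f(1), 8) = add(15, 8) = 23
f(3) = add(f(2), 8) = add(23, 8) = 31
f(4) = add(f(3), 8) = add(31, 8) = 39
f(5) = add(f(4), 8) = add(39, 8) = 47
f(6) = add(f(5), 8) = add(47, 8) = 55
f(7) = add(f(6), 8) = add(55, 8) = 63
f(8) = add(f(7), 8) = add(63, 8) = 71
f(9) = add(f(8), 8) = add(71, 8) = 79
f(10) = add(f(9), 8) = add(79, 8) = 87
f(11) = add(f(10), 8) = add(87, 8) = 95
f(12) = add(f(11), 8) = add(95, 8) = 103
f(13) = add(f(12), 8) = add(103, 8) = 111


111


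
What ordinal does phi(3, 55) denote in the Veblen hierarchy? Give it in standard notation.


phi(3, 55):
phi(3, beta) = eta_beta (the beta-th eta number, fixed point of zeta).
phi(3, 55) = eta_55

eta_55


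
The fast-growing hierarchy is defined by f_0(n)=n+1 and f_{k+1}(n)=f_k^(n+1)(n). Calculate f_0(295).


f_0(295) = 295 + 1 = 296

296


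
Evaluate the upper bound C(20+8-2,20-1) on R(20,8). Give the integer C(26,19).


R(20,8) <= C(20+8-2, 20-1) = C(26, 19)
C(26, 19) = 26! / (19! * 7!)
= 657800

657800


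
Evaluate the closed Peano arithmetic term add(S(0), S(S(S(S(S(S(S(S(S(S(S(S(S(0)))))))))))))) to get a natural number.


add(S^1(0), S^13(0)):
S^1(0) = 1
S^13(0) = 13
1 + 13 = 14

14


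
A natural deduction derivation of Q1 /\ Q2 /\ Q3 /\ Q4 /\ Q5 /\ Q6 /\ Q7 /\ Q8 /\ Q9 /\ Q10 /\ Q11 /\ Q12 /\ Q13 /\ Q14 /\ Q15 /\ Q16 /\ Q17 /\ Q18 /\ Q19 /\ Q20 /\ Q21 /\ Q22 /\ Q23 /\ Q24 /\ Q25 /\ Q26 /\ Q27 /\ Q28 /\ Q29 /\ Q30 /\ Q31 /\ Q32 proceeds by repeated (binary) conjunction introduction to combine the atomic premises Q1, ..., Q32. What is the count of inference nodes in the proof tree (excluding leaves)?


The target conjunction has 32 conjuncts, i.e. 31 binary /\ connectives.
Each conjunction-intro joins two pieces, so 32 atoms require 32-1 = 31 applications.
Total inference nodes = 31

31


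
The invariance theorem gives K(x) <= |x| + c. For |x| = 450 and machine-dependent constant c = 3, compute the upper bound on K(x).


K(x) <= |x| + c = 450 + 3 = 453

453


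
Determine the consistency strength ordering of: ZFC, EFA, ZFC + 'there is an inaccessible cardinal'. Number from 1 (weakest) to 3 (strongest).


Ordering by consistency strength:
1. EFA
2. ZFC
3. ZFC + 'there is an inaccessible cardinal'


ZFC=2, EFA=1, ZFC + 'there is an inaccessible cardinal'=3


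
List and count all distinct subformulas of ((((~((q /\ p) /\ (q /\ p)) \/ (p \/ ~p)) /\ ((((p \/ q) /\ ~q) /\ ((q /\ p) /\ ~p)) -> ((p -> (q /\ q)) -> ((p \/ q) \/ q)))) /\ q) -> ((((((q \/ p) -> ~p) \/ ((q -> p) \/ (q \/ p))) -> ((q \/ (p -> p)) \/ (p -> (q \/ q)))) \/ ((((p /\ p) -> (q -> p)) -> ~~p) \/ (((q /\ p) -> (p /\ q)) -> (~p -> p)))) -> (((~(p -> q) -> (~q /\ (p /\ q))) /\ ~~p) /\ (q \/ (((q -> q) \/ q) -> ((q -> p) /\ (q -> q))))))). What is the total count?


Formula: ((((~((q /\ p) /\ (q /\ p)) \/ (p \/ ~p)) /\ ((((p \/ q) /\ ~q) /\ ((q /\ p) /\ ~p)) -> ((p -> (q /\ q)) -> ((p \/ q) \/ q)))) /\ q) -> ((((((q \/ p) -> ~p) \/ ((q -> p) \/ (q \/ p))) -> ((q \/ (p -> p)) \/ (p -> (q \/ q)))) \/ ((((p /\ p) -> (q -> p)) -> ~~p) \/ (((q /\ p) -> (p /\ q)) -> (~p -> p)))) -> (((~(p -> q) -> (~q /\ (p /\ q))) /\ ~~p) /\ (q \/ (((q -> q) \/ q) -> ((q -> p) /\ (q -> q)))))))
Subformulas found:
  1. p
  2. q
  3. ~p
  4. ~q
  5. ~~p
  6. (q /\ p)
  7. (q \/ p)
  8. (p /\ q)
  9. (q /\ q)
  10. (q -> p)
  11. (p -> p)
  12. (q -> q)
  13. (p -> q)
  14. (p \/ q)
  15. (p /\ p)
  16. (q \/ q)
  17. ~(p -> q)
  18. (p \/ ~p)
  19. (~p -> p)
  20. (p -> (q \/ q))
  21. (p -> (q /\ q))
  22. ((q -> q) \/ q)
  23. (q \/ (p -> p))
  24. ((p \/ q) \/ q)
  25. ((q \/ p) -> ~p)
  26. ((q /\ p) /\ ~p)
  27. ((p \/ q) /\ ~q)
  28. (~q /\ (p /\ q))
  29. ((q /\ p) -> (p /\ q))
  30. ((q -> p) \/ (q \/ p))
  31. ((q /\ p) /\ (q /\ p))
  32. ((q -> p) /\ (q -> q))
  33. ((p /\ p) -> (q -> p))
  34. ~((q /\ p) /\ (q /\ p))
  35. (((p /\ p) -> (q -> p)) -> ~~p)
  36. (~(p -> q) -> (~q /\ (p /\ q)))
  37. ((q \/ (p -> p)) \/ (p -> (q \/ q)))
  38. ((p -> (q /\ q)) -> ((p \/ q) \/ q))
  39. (((q /\ p) -> (p /\ q)) -> (~p -> p))
  40. (((p \/ q) /\ ~q) /\ ((q /\ p) /\ ~p))
  41. (~((q /\ p) /\ (q /\ p)) \/ (p \/ ~p))
  42. ((~(p -> q) -> (~q /\ (p /\ q))) /\ ~~p)
  43. (((q -> q) \/ q) -> ((q -> p) /\ (q -> q)))
  44. (((q \/ p) -> ~p) \/ ((q -> p) \/ (q \/ p)))
  45. (q \/ (((q -> q) \/ q) -> ((q -> p) /\ (q -> q))))
  46. ((((p /\ p) -> (q -> p)) -> ~~p) \/ (((q /\ p) -> (p /\ q)) -> (~p -> p)))
  47. ((((p \/ q) /\ ~q) /\ ((q /\ p) /\ ~p)) -> ((p -> (q /\ q)) -> ((p \/ q) \/ q)))
  48. ((((q \/ p) -> ~p) \/ ((q -> p) \/ (q \/ p))) -> ((q \/ (p -> p)) \/ (p -> (q \/ q))))
  49. (((~(p -> q) -> (~q /\ (p /\ q))) /\ ~~p) /\ (q \/ (((q -> q) \/ q) -> ((q -> p) /\ (q -> q)))))
  50. ((~((q /\ p) /\ (q /\ p)) \/ (p \/ ~p)) /\ ((((p \/ q) /\ ~q) /\ ((q /\ p) /\ ~p)) -> ((p -> (q /\ q)) -> ((p \/ q) \/ q))))
  51. (((~((q /\ p) /\ (q /\ p)) \/ (p \/ ~p)) /\ ((((p \/ q) /\ ~q) /\ ((q /\ p) /\ ~p)) -> ((p -> (q /\ q)) -> ((p \/ q) \/ q)))) /\ q)
  52. (((((q \/ p) -> ~p) \/ ((q -> p) \/ (q \/ p))) -> ((q \/ (p -> p)) \/ (p -> (q \/ q)))) \/ ((((p /\ p) -> (q -> p)) -> ~~p) \/ (((q /\ p) -> (p /\ q)) -> (~p -> p))))
  53. ((((((q \/ p) -> ~p) \/ ((q -> p) \/ (q \/ p))) -> ((q \/ (p -> p)) \/ (p -> (q \/ q)))) \/ ((((p /\ p) -> (q -> p)) -> ~~p) \/ (((q /\ p) -> (p /\ q)) -> (~p -> p)))) -> (((~(p -> q) -> (~q /\ (p /\ q))) /\ ~~p) /\ (q \/ (((q -> q) \/ q) -> ((q -> p) /\ (q -> q))))))
  54. ((((~((q /\ p) /\ (q /\ p)) \/ (p \/ ~p)) /\ ((((p \/ q) /\ ~q) /\ ((q /\ p) /\ ~p)) -> ((p -> (q /\ q)) -> ((p \/ q) \/ q)))) /\ q) -> ((((((q \/ p) -> ~p) \/ ((q -> p) \/ (q \/ p))) -> ((q \/ (p -> p)) \/ (p -> (q \/ q)))) \/ ((((p /\ p) -> (q -> p)) -> ~~p) \/ (((q /\ p) -> (p /\ q)) -> (~p -> p)))) -> (((~(p -> q) -> (~q /\ (p /\ q))) /\ ~~p) /\ (q \/ (((q -> q) \/ q) -> ((q -> p) /\ (q -> q)))))))
Total distinct subformulas = 54

54


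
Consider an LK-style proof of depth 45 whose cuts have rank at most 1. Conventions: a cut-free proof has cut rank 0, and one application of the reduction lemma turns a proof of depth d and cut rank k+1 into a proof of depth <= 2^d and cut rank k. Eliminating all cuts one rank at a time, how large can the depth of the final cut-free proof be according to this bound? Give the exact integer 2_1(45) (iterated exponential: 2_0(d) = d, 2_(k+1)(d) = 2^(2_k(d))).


Each rank reduction sends depth d to at most 2^d; cut rank r needs r reductions.
2_0(45) = 45
2_1(45) = 2^45 = 35184372088832
Cut-free depth bound = 35184372088832

35184372088832


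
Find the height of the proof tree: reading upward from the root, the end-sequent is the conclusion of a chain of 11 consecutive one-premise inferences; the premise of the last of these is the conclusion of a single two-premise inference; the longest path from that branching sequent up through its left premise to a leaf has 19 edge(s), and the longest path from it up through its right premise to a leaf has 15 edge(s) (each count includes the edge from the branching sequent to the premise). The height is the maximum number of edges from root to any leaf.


Longest path through the left premise: 19 edges (measured from the branching sequent)
Longest path through the right premise: 15 edges
Height of the subtree rooted at the branching sequent: max(19, 15) = 19
The branching sequent sits 11 edges above the root (the chain of one-premise inferences), so height = 19 + 11 = 30

30


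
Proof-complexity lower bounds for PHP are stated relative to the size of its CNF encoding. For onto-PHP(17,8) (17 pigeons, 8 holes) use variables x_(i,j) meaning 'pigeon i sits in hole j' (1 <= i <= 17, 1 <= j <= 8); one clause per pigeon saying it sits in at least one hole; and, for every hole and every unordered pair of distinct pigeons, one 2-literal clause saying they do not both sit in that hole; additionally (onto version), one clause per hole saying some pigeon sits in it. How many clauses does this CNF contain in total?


onto-PHP(17,8): 17 pigeons, 8 holes, 17*8 = 136 variables.
- pigeon clauses: one per pigeon -> 17 clauses
- hole clauses: 8 holes * C(17,2) = 8 * 136 -> 1088 clauses
- onto clauses: one per hole -> 8 clauses
Total clauses = 17 + 1088 + 8 = 1113

1113


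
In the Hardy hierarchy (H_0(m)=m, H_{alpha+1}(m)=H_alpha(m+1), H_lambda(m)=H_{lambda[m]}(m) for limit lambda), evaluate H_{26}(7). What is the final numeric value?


H_26(7):
For finite ordinals k, H_k(n) = n + k (each successor step adds 1).
H_26(7) = 7 + 26 = 33

33


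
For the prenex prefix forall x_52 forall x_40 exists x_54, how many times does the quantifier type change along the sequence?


Walk the prefix and count type changes:
  position 1: forall -> forall
  position 2: forall -> exists <-- alternation
Total alternations = 1

1


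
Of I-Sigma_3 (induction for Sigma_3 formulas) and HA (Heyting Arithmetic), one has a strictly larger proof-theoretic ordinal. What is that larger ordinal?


Proof-theoretic ordinal of I-Sigma_3 (induction for Sigma_3 formulas): omega^(omega^(omega^omega))
Proof-theoretic ordinal of HA (Heyting Arithmetic): epsilon_0
Comparing: omega^(omega^(omega^omega)) < epsilon_0.
The larger ordinal is epsilon_0 (from HA (Heyting Arithmetic)).

epsilon_0


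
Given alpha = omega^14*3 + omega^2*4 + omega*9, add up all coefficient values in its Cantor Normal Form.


CNF: omega^14*3 + omega^2*4 + omega*9
Coefficients: 3 + 4 + 9 = 16

16


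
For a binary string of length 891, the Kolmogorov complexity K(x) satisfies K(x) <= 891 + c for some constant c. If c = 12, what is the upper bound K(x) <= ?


K(x) <= |x| + c = 891 + 12 = 903

903


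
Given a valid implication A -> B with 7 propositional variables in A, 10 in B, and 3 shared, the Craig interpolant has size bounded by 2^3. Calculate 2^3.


Shared atoms = 3
Craig interpolant size bound = 2^3
= 8

8


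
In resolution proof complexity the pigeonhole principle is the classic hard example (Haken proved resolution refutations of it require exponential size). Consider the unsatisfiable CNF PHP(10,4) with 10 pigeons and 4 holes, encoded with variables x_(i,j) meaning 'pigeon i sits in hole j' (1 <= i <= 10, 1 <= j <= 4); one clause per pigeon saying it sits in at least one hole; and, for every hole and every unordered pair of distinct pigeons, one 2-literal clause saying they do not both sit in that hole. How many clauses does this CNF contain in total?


PHP(10,4): 10 pigeons, 4 holes, 10*4 = 40 variables.
- pigeon clauses: one per pigeon -> 10 clauses
- hole clauses: 4 holes * C(10,2) = 4 * 45 -> 180 clauses
Total clauses = 10 + 180 = 190

190


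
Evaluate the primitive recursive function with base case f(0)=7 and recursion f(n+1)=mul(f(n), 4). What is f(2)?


f(0) = 7
f(1) = mul(f(0), 4) = mul(7, 4) = 28
f(2) = mul(f(1), 4) = mul(28, 4) = 112


112


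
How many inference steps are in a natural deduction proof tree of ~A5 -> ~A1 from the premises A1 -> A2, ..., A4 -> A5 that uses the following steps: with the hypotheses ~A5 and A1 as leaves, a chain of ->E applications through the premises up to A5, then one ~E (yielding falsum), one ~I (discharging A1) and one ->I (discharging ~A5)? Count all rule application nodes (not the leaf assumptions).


From hypothesis A1, 4 ->E steps along the 4 premises yield A5.
~E with hypothesis ~A5 gives falsum (1 node); ~I discharging A1 gives ~A1 (1 node); ->I discharging ~A5 gives the goal (1 node).
Total = 4 + 3 = 7 inference nodes.

7


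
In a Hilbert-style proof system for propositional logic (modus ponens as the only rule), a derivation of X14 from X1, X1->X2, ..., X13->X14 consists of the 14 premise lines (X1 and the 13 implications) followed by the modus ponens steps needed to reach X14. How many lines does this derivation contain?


We have 14 premise lines: X1 and 13 implications.
Each implication is detached once by MP, giving 13 MP lines.
14 premise lines + 13 MP lines = 27 total lines.

27


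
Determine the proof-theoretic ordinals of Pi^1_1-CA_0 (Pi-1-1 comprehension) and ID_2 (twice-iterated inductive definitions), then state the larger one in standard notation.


Proof-theoretic ordinal of Pi^1_1-CA_0 (Pi-1-1 comprehension): psi_0(Omega_omega)
Proof-theoretic ordinal of ID_2 (twice-iterated inductive definitions): psi_0(epsilon_{Omega_2+1})
Comparing: psi_0(epsilon_{Omega_2+1}) < psi_0(Omega_omega).
The larger ordinal is psi_0(Omega_omega) (from Pi^1_1-CA_0 (Pi-1-1 comprehension)).

psi_0(Omega_omega)


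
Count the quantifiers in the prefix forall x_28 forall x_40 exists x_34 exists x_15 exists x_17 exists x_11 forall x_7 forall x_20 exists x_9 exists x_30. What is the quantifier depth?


Quantifier prefix has 10 quantifier symbols.
Quantifier depth = 10

10


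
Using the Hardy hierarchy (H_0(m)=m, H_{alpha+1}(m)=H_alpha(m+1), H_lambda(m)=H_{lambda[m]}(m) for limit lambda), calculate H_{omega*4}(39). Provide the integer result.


H_{omega*4}(39):
For the Hardy hierarchy, H_{omega*k}(n) = 2^k * n.
2^4 = 16.
16 * 39 = 624

624


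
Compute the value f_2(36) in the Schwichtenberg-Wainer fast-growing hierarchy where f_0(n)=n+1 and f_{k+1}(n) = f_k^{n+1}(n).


f_2(36) = f_1^37(36)
f_1(m) = 2m + 1.
Iterating: f_1^k(n) = 2^k*(n+1) - 1.
f_2(36) = 2^37*(36+1) - 1 = 137438953472*37 - 1 = 5085241278463

5085241278463


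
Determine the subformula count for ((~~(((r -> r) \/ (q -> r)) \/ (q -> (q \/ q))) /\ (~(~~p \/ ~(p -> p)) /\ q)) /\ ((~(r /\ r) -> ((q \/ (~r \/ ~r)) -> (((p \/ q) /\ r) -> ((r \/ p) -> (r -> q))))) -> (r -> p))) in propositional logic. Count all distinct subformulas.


Formula: ((~~(((r -> r) \/ (q -> r)) \/ (q -> (q \/ q))) /\ (~(~~p \/ ~(p -> p)) /\ q)) /\ ((~(r /\ r) -> ((q \/ (~r \/ ~r)) -> (((p \/ q) /\ r) -> ((r \/ p) -> (r -> q))))) -> (r -> p)))
Subformulas found:
  1. r
  2. p
  3. q
  4. ~p
  5. ~r
  6. ~~p
  7. (r -> q)
  8. (r -> p)
  9. (r -> r)
  10. (p -> p)
  11. (q -> r)
  12. (r /\ r)
  13. (r \/ p)
  14. (p \/ q)
  15. (q \/ q)
  16. ~(p -> p)
  17. ~(r /\ r)
  18. (~r \/ ~r)
  19. (q -> (q \/ q))
  20. ((p \/ q) /\ r)
  21. (q \/ (~r \/ ~r))
  22. (~~p \/ ~(p -> p))
  23. ~(~~p \/ ~(p -> p))
  24. ((r \/ p) -> (r -> q))
  25. ((r -> r) \/ (q -> r))
  26. (~(~~p \/ ~(p -> p)) /\ q)
  27. (((p \/ q) /\ r) -> ((r \/ p) -> (r -> q)))
  28. (((r -> r) \/ (q -> r)) \/ (q -> (q \/ q)))
  29. ~(((r -> r) \/ (q -> r)) \/ (q -> (q \/ q)))
  30. ~~(((r -> r) \/ (q -> r)) \/ (q -> (q \/ q)))
  31. ((q \/ (~r \/ ~r)) -> (((p \/ q) /\ r) -> ((r \/ p) -> (r -> q))))
  32. (~~(((r -> r) \/ (q -> r)) \/ (q -> (q \/ q))) /\ (~(~~p \/ ~(p -> p)) /\ q))
  33. (~(r /\ r) -> ((q \/ (~r \/ ~r)) -> (((p \/ q) /\ r) -> ((r \/ p) -> (r -> q)))))
  34. ((~(r /\ r) -> ((q \/ (~r \/ ~r)) -> (((p \/ q) /\ r) -> ((r \/ p) -> (r -> q))))) -> (r -> p))
  35. ((~~(((r -> r) \/ (q -> r)) \/ (q -> (q \/ q))) /\ (~(~~p \/ ~(p -> p)) /\ q)) /\ ((~(r /\ r) -> ((q \/ (~r \/ ~r)) -> (((p \/ q) /\ r) -> ((r \/ p) -> (r -> q))))) -> (r -> p)))
Total distinct subformulas = 35

35


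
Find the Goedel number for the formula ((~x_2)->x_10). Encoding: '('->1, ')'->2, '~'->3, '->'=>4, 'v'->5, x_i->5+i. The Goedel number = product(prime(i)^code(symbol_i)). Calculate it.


Formula: ((~x_2)->x_10)
Symbol codes: [1, 1, 3, 7, 2, 4, 15, 2]
Primes: [2, 3, 5, 7, 11, 13, 17, 19]
p_1^1 = 2^1 = 2
p_2^1 = 3^1 = 3
p_3^3 = 5^3 = 125
p_4^7 = 7^7 = 823543
p_5^2 = 11^2 = 121
p_6^4 = 13^4 = 28561
p_7^15 = 17^15 = 2862423051509815793
p_8^2 = 19^2 = 361
Product = 2205704583260795671845979087819169250

2205704583260795671845979087819169250


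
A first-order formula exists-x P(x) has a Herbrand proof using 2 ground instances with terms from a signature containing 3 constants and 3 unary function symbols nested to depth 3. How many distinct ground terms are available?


Herbrand terms by depth:
Depth 0: 3 constants
Depth 1: 9 new terms (running total: 12)
Depth 2: 27 new terms (running total: 39)
Depth 3: 81 new terms (running total: 120)
Total distinct ground terms = 120

120


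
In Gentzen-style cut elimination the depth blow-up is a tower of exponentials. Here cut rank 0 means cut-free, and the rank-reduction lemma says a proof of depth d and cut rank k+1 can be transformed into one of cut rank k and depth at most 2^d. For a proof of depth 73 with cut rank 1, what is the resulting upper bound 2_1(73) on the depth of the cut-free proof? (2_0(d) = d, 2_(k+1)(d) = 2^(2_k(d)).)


Each rank reduction sends depth d to at most 2^d; cut rank r needs r reductions.
2_0(73) = 73
2_1(73) = 2^73 = 9444732965739290427392
Cut-free depth bound = 9444732965739290427392

9444732965739290427392


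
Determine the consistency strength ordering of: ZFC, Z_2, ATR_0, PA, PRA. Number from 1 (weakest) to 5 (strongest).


Ordering by consistency strength:
1. PRA
2. PA
3. ATR_0
4. Z_2
5. ZFC


ZFC=5, Z_2=4, ATR_0=3, PA=2, PRA=1


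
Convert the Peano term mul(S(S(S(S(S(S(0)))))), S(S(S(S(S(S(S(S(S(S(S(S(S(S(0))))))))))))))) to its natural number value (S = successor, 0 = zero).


mul(S^6(0), S^14(0)):
S^6(0) = 6
S^14(0) = 14
6 * 14 = 84

84


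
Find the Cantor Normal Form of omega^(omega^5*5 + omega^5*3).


omega^(omega^5*5 + omega^5*3):
Both terms of the exponent have the same exponent 5, so they merge: omega^5*5 + omega^5*3 = omega^5*(5+3) = omega^5*8.
omega raised to a CNF ordinal is a single CNF term: Result = omega^(omega^5*8)

omega^(omega^5*8)


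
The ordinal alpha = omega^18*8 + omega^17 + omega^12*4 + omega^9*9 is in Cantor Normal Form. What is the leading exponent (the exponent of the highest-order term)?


CNF: omega^18*8 + omega^17 + omega^12*4 + omega^9*9
The leading term is omega^18*8, which has exponent 18.

18


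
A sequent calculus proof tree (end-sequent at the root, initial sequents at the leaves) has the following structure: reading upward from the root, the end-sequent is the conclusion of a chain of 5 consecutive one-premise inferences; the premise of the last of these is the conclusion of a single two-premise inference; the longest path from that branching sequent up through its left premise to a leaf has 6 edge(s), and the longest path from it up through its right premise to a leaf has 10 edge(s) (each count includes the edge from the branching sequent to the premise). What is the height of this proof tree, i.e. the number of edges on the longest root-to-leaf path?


Longest path through the left premise: 6 edges (measured from the branching sequent)
Longest path through the right premise: 10 edges
Height of the subtree rooted at the branching sequent: max(6, 10) = 10
The branching sequent sits 5 edges above the root (the chain of one-premise inferences), so height = 10 + 5 = 15

15
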